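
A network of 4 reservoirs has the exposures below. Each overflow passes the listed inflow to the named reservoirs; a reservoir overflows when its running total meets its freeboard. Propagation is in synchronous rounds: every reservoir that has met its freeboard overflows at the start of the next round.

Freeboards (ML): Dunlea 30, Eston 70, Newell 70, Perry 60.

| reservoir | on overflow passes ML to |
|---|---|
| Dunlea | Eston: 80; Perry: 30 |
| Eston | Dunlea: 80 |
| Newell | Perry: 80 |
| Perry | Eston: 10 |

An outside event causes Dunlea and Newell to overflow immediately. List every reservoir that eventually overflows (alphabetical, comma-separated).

Round 1 — Dunlea, Newell overflow (initial).
  Eston: +80 → 80 ≥ 70
  Perry: +30+80 → 110 ≥ 60
Round 2 — Eston, Perry overflow.
No further overflows.

Dunlea, Eston, Newell, Perry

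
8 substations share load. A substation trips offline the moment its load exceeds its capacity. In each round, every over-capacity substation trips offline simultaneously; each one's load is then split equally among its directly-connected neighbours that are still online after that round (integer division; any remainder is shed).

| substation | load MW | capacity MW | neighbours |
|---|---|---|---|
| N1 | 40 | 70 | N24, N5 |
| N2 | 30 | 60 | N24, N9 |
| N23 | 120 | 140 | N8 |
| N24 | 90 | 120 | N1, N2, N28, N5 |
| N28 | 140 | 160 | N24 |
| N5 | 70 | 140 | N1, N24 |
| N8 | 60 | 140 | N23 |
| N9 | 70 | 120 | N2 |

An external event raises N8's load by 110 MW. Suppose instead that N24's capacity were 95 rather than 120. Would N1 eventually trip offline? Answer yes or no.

With N24's capacity at 95:
Round 1 — N8 at 170 > 140. N8 trips offline.
  N8 sheds 170 MW to N23: 170 each.
    N23: 120+170 = 290 > 140
Round 2 — N23 trips offline.
  N23 sheds 290 MW: no online neighbours, lost.
No further trips.

no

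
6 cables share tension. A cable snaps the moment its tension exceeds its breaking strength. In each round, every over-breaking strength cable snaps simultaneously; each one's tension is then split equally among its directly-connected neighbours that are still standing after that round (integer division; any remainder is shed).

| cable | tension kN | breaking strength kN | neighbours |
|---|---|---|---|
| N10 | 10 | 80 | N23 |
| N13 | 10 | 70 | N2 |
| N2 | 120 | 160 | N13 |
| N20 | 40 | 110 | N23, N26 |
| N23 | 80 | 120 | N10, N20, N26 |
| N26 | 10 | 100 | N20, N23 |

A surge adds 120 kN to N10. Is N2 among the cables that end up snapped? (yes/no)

Round 1 — N10 at 130 > 80. N10 snaps.
  N10 sheds 130 kN to N23: 130 each.
    N23: 80+130 = 210 > 120
Round 2 — N23 snaps.
  N23 sheds 210 kN to N20, N26: 105 each.
    N20: 40+105 = 145 > 110
    N26: 10+105 = 115 > 100
Round 3 — N20, N26 snap.
  N20 sheds 145 kN: no online neighbours, lost.
  N26 sheds 115 kN: no online neighbours, lost.
No further breaks.

no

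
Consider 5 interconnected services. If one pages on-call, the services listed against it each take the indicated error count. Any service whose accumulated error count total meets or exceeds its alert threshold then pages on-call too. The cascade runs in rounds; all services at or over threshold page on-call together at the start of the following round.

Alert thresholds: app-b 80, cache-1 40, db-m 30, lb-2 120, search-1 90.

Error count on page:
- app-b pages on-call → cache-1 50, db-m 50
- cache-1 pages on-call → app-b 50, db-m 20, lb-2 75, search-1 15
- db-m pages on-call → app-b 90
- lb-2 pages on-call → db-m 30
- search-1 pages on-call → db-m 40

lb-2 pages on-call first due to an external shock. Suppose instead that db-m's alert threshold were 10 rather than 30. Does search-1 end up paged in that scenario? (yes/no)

With db-m's alert threshold at 10:
Round 1 — lb-2 pages on-call (initial).
  db-m: +30 → 30 ≥ 10
Round 2 — db-m pages on-call.
  app-b: +90 → 90 ≥ 80
Round 3 — app-b pages on-call.
  cache-1: +50 → 50 ≥ 40
Round 4 — cache-1 pages on-call.
  search-1: +15 → 15 < 90
No further pages.

no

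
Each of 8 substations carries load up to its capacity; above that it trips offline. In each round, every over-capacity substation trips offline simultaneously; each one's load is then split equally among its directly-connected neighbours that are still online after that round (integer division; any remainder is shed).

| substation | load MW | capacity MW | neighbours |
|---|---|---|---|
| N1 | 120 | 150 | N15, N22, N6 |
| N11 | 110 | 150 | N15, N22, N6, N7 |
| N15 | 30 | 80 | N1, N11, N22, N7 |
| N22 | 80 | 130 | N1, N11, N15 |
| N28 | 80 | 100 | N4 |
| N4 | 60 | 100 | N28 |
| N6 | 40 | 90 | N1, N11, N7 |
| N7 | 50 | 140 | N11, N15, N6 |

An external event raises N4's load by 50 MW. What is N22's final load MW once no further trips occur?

80

Round 1 — N4 at 110 > 100. N4 trips offline.
  N4 sheds 110 MW to N28: 110 each.
    N28: 80+110 = 190 > 100
Round 2 — N28 trips offline.
  N28 sheds 190 MW: no online neighbours, lost.
No further trips.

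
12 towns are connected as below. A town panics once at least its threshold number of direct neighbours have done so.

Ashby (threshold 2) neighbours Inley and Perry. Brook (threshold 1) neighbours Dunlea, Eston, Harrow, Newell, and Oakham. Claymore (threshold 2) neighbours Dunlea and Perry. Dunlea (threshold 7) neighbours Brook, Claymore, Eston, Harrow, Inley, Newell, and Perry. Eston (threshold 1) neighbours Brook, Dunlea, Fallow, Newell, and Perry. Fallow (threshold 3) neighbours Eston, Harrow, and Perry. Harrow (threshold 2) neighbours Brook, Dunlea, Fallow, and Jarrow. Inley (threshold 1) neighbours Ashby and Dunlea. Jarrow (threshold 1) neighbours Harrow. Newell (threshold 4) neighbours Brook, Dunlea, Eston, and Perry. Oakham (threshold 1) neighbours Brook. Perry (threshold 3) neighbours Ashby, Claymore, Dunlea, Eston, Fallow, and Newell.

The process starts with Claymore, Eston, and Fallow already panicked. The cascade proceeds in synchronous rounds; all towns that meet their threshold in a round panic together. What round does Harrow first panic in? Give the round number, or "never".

Round 1 — Claymore, Eston, Fallow panic (initial).
Round 2 — checking thresholds:
  Brook: 1 of 5 neighbours ≥ 1, panics.
  Dunlea: 2 of 7 neighbours < 7, below threshold.
  Harrow: 1 of 4 neighbours < 2, below threshold.
  Newell: 1 of 4 neighbours < 4, below threshold.
  Perry: 3 of 6 neighbours ≥ 3, panics.
Round 3 — checking thresholds:
  Ashby: 1 of 2 neighbours < 2, below threshold.
  Dunlea: 4 of 7 neighbours < 7, below threshold.
  Harrow: 2 of 4 neighbours ≥ 2, panics.
  Newell: 3 of 4 neighbours < 4, below threshold.
  Oakham: 1 of 1 neighbours ≥ 1, panics.
Round 4 — checking thresholds:
  Ashby: 1 of 2 neighbours < 2, below threshold.
  Dunlea: 5 of 7 neighbours < 7, below threshold.
  Jarrow: 1 of 1 neighbours ≥ 1, panics.
  Newell: 3 of 4 neighbours < 4, below threshold.
Round 5 — no new panics; cascade stops.

3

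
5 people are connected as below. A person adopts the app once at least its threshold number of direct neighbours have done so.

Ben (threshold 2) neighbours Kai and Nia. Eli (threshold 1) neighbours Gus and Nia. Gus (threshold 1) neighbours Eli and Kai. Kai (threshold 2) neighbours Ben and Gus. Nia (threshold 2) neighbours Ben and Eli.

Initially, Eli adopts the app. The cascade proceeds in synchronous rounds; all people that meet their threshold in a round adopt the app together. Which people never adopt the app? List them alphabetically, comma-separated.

Round 1 — Eli adopts the app (initial).
Round 2 — checking thresholds:
  Gus: 1 of 2 neighbours ≥ 1, adopts the app.
  Nia: 1 of 2 neighbours < 2, holds.
Round 3 — no new adoptions; cascade stops.

Ben, Kai, Nia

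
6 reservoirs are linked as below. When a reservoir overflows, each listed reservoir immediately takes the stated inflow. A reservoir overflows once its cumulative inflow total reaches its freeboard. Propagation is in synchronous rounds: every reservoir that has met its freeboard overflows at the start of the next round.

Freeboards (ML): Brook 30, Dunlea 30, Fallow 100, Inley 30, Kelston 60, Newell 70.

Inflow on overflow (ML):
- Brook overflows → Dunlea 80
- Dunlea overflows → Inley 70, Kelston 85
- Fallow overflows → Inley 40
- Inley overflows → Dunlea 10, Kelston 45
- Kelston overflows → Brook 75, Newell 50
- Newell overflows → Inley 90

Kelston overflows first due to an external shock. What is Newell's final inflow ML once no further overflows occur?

Round 1 — Kelston overflows (initial).
  Brook: +75 → 75 ≥ 30
  Newell: +50 → 50 < 70
Round 2 — Brook overflows.
  Dunlea: +80 → 80 ≥ 30
Round 3 — Dunlea overflows.
  Inley: +70 → 70 ≥ 30
Round 4 — Inley overflows.
No further overflows.

50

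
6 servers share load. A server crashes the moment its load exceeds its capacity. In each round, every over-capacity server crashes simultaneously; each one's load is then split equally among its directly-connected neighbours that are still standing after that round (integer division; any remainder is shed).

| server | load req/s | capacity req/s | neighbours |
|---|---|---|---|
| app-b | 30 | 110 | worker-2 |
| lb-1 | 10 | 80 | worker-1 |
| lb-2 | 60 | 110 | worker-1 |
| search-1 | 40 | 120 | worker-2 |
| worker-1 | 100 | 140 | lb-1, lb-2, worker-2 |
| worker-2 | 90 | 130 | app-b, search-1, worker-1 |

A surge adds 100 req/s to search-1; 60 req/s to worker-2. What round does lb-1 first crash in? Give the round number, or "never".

Round 1 — search-1 at 140 > 120; worker-2 at 150 > 130. search-1, worker-2 crash.
  search-1 sheds 140 req/s: no online neighbours, lost.
  worker-2 sheds 150 req/s to app-b, worker-1: 75 each.
    app-b: 30+75 = 105 ≤ 110
    worker-1: 100+75 = 175 > 140
Round 2 — worker-1 crashes.
  worker-1 sheds 175 req/s to lb-1, lb-2: 87 each (1 lost).
    lb-1: 10+87 = 97 > 80
    lb-2: 60+87 = 147 > 110
Round 3 — lb-1, lb-2 crash.
  lb-1 sheds 97 req/s: no online neighbours, lost.
  lb-2 sheds 147 req/s: no online neighbours, lost.
No further crashes.

3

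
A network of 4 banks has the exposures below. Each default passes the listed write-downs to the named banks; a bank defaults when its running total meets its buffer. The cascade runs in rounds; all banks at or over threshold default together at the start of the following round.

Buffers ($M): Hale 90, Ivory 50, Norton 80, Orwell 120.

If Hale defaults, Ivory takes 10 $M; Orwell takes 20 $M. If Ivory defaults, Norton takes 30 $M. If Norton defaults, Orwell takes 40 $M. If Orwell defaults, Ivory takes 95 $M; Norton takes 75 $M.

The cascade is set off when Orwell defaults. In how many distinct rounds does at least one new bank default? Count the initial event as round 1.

3

Round 1 — Orwell defaults (initial).
  Ivory: +95 → 95 ≥ 50
  Norton: +75 → 75 < 80
Round 2 — Ivory defaults.
  Norton: +30 → 105 ≥ 80
Round 3 — Norton defaults.
No further defaults.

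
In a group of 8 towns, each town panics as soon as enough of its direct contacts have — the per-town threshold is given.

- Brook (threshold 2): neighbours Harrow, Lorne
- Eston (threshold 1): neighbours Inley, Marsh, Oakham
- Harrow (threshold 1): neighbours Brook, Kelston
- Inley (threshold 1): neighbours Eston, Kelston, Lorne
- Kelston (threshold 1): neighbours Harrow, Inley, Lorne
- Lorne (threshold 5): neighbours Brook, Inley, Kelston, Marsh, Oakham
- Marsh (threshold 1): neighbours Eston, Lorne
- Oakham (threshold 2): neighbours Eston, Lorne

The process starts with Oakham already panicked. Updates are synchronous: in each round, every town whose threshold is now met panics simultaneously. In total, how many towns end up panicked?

Round 1 — Oakham panics (initial).
Round 2 — checking thresholds:
  Eston: 1 of 3 neighbours ≥ 1, panics.
  Lorne: 1 of 5 neighbours < 5, holds.
Round 3 — checking thresholds:
  Inley: 1 of 3 neighbours ≥ 1, panics.
  Lorne: 1 of 5 neighbours < 5, holds.
  Marsh: 1 of 2 neighbours ≥ 1, panics.
Round 4 — checking thresholds:
  Kelston: 1 of 3 neighbours ≥ 1, panics.
  Lorne: 3 of 5 neighbours < 5, holds.
Round 5 — checking thresholds:
  Harrow: 1 of 2 neighbours ≥ 1, panics.
  Lorne: 4 of 5 neighbours < 5, holds.
Round 6 — no new panics; cascade stops.

6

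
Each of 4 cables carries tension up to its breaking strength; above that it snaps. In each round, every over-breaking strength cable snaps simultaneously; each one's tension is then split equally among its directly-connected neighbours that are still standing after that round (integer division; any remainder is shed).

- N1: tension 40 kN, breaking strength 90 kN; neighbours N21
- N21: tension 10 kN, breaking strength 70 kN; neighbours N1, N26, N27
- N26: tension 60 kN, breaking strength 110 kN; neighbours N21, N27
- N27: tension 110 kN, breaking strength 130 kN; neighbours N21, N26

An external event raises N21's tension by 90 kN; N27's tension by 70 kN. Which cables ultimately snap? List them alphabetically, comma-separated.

N21, N26, N27

Round 1 — N21 at 100 > 70; N27 at 180 > 130. N21, N27 snap.
  N21 sheds 100 kN to N1, N26: 50 each.
    N1: 40+50 = 90 ≤ 90
    N26: 60+50 = 110 ≤ 110
  N27 sheds 180 kN to N26: 180 each.
    N26: 110+180 = 290 > 110
Round 2 — N26 snaps.
  N26 sheds 290 kN: no online neighbours, lost.
No further breaks.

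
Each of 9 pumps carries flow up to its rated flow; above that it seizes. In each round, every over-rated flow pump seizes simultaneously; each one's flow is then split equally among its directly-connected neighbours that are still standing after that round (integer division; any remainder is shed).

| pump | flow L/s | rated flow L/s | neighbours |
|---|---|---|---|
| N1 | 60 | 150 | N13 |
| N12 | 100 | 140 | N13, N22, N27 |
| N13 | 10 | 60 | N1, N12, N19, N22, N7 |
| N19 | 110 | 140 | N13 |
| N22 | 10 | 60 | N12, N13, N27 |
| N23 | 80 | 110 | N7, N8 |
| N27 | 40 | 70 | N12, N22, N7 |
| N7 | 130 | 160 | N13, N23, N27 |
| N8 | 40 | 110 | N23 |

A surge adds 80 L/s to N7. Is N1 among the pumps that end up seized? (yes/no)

no

Round 1 — N7 at 210 > 160. N7 seizes.
  N7 sheds 210 L/s to N13, N23, N27: 70 each.
    N13: 10+70 = 80 > 60
    N23: 80+70 = 150 > 110
    N27: 40+70 = 110 > 70
Round 2 — N13, N23, N27 seize.
  N13 sheds 80 L/s to N1, N12, N19, N22: 20 each.
    N1: 60+20 = 80 ≤ 150
    N12: 100+20 = 120 ≤ 140
    N19: 110+20 = 130 ≤ 140
    N22: 10+20 = 30 ≤ 60
  N23 sheds 150 L/s to N8: 150 each.
    N8: 40+150 = 190 > 110
  N27 sheds 110 L/s to N12, N22: 55 each.
    N12: 120+55 = 175 > 140
    N22: 30+55 = 85 > 60
Round 3 — N12, N22, N8 seize.
  N12 sheds 175 L/s: no online neighbours, lost.
  N22 sheds 85 L/s: no online neighbours, lost.
  N8 sheds 190 L/s: no online neighbours, lost.
No further seizures.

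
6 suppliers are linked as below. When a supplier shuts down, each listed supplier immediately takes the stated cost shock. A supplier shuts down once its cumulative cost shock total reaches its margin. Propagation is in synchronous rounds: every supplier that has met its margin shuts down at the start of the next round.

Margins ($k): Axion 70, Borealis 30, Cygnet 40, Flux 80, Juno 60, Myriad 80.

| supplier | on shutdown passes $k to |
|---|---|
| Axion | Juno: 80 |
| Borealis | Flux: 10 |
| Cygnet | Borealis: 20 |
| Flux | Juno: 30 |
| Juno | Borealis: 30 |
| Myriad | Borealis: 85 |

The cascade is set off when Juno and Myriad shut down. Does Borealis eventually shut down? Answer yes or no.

yes

Round 1 — Juno, Myriad shut down (initial).
  Borealis: +30+85 → 115 ≥ 30
Round 2 — Borealis shuts down.
  Flux: +10 → 10 < 80
No further shutdowns.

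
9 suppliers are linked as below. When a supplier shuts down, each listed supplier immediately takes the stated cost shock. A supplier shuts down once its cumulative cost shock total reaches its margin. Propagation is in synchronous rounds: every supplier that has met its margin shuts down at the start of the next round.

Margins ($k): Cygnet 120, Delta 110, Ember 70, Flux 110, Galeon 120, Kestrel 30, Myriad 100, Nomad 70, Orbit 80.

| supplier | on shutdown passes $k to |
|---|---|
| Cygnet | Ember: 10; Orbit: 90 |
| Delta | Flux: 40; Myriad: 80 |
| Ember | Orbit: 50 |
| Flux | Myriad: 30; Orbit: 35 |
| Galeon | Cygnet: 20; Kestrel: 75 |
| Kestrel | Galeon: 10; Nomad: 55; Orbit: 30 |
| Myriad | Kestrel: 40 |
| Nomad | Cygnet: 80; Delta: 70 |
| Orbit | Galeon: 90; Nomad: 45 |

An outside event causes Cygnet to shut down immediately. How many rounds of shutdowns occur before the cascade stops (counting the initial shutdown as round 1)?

2

Round 1 — Cygnet shuts down (initial).
  Ember: +10 → 10 < 70
  Orbit: +90 → 90 ≥ 80
Round 2 — Orbit shuts down.
  Galeon: +90 → 90 < 120
  Nomad: +45 → 45 < 70
No further shutdowns.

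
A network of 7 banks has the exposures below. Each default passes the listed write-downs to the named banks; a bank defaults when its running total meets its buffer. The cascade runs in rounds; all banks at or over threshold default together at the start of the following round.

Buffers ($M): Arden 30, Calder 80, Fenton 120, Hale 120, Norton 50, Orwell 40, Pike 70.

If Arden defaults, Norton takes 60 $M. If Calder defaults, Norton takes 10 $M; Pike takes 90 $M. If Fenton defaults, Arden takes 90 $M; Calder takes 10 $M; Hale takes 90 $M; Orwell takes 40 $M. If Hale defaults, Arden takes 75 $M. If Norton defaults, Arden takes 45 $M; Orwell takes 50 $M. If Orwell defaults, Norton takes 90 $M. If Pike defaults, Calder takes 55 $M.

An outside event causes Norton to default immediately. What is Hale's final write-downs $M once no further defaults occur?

0

Round 1 — Norton defaults (initial).
  Arden: +45 → 45 ≥ 30
  Orwell: +50 → 50 ≥ 40
Round 2 — Arden, Orwell default.
No further defaults.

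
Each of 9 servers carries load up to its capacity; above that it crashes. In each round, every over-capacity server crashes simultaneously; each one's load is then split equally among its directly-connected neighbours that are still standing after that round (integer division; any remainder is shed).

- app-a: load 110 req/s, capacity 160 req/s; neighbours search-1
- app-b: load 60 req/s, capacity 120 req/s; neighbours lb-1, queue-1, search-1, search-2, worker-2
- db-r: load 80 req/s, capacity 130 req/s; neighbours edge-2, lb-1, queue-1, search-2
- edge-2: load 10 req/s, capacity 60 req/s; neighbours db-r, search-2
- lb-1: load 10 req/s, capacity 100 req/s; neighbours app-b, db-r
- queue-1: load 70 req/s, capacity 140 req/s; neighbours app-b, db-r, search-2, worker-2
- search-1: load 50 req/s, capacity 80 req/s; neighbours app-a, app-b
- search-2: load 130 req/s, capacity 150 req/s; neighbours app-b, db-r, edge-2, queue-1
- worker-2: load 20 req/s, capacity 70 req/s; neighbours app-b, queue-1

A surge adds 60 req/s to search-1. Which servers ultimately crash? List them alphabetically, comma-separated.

Round 1 — search-1 at 110 > 80. search-1 crashes.
  search-1 sheds 110 req/s to app-a, app-b: 55 each.
    app-a: 110+55 = 165 > 160
    app-b: 60+55 = 115 ≤ 120
Round 2 — app-a crashes.
  app-a sheds 165 req/s: no online neighbours, lost.
No further crashes.

app-a, search-1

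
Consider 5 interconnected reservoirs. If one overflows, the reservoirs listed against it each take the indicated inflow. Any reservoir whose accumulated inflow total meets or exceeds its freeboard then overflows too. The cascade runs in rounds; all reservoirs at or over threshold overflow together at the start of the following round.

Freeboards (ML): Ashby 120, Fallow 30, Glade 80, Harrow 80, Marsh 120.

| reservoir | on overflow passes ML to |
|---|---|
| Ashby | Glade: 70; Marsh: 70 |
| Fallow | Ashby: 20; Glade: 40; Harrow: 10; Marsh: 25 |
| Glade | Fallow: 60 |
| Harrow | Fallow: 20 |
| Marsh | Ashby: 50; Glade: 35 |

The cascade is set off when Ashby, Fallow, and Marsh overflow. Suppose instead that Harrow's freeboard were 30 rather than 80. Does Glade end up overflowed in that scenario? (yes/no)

yes

With Harrow's freeboard at 30:
Round 1 — Ashby, Fallow, Marsh overflow (initial).
  Glade: +70+40+35 → 145 ≥ 80
  Harrow: +10 → 10 < 30
Round 2 — Glade overflows.
No further overflows.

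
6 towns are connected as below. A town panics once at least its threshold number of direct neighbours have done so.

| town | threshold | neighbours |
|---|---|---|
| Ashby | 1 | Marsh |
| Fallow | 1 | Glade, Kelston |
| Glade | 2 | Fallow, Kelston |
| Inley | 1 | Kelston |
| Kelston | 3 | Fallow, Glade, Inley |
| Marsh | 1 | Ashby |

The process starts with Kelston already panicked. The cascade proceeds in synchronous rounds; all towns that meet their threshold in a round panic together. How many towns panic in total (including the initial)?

4

Round 1 — Kelston panics (initial).
Round 2 — checking thresholds:
  Fallow: 1 of 2 neighbours ≥ 1, panics.
  Glade: 1 of 2 neighbours < 2, below threshold.
  Inley: 1 of 1 neighbours ≥ 1, panics.
Round 3 — checking thresholds:
  Glade: 2 of 2 neighbours ≥ 2, panics.
Round 4 — no new panics; cascade stops.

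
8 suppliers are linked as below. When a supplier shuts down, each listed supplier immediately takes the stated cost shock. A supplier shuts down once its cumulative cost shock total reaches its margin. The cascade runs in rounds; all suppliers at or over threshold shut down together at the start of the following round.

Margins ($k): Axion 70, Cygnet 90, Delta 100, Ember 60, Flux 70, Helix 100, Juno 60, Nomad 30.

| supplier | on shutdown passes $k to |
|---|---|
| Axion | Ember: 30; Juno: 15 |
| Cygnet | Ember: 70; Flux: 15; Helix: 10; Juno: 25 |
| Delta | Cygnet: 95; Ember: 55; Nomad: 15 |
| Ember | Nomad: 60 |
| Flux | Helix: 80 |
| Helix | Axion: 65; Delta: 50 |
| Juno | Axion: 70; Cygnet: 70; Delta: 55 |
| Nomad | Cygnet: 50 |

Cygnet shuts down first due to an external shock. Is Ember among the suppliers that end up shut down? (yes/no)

Round 1 — Cygnet shuts down (initial).
  Ember: +70 → 70 ≥ 60
  Flux: +15 → 15 < 70
  Helix: +10 → 10 < 100
  Juno: +25 → 25 < 60
Round 2 — Ember shuts down.
  Nomad: +60 → 60 ≥ 30
Round 3 — Nomad shuts down.
No further shutdowns.

yes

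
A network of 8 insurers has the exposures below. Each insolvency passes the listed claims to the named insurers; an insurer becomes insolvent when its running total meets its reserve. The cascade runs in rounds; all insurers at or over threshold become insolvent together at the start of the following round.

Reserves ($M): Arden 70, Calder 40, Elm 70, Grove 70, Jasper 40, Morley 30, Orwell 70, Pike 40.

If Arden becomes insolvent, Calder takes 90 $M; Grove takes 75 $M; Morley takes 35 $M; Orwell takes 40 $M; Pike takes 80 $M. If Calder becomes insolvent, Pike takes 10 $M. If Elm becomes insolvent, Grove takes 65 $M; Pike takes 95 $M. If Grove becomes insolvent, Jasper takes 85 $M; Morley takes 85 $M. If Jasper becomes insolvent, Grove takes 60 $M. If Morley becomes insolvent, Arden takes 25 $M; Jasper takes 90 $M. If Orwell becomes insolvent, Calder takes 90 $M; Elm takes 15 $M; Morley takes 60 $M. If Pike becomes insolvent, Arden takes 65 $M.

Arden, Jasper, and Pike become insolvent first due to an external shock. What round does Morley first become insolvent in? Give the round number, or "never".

Round 1 — Arden, Jasper, Pike become insolvent (initial).
  Calder: +90 → 90 ≥ 40
  Grove: +75+60 → 135 ≥ 70
  Morley: +35 → 35 ≥ 30
  Orwell: +40 → 40 < 70
Round 2 — Calder, Grove, Morley become insolvent.
No further insolvencies.

2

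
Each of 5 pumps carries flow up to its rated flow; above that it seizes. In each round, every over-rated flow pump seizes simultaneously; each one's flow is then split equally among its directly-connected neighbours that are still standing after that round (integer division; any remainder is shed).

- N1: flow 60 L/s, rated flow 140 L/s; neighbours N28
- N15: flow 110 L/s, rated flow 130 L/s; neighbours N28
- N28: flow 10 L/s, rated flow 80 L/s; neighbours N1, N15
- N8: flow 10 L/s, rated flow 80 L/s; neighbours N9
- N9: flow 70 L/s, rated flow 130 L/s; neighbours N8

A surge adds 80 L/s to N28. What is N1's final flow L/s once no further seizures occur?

Round 1 — N28 at 90 > 80. N28 seizes.
  N28 sheds 90 L/s to N1, N15: 45 each.
    N1: 60+45 = 105 ≤ 140
    N15: 110+45 = 155 > 130
Round 2 — N15 seizes.
  N15 sheds 155 L/s: no online neighbours, lost.
No further seizures.

105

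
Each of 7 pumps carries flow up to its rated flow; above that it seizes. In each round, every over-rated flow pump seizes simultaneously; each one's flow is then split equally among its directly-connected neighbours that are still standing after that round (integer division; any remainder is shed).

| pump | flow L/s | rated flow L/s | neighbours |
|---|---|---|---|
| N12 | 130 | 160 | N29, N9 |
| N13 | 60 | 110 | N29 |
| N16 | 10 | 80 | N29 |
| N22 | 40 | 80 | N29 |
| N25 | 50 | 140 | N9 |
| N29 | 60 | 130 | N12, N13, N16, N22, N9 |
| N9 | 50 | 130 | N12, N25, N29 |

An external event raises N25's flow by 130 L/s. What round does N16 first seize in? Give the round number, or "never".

Round 1 — N25 at 180 > 140. N25 seizes.
  N25 sheds 180 L/s to N9: 180 each.
    N9: 50+180 = 230 > 130
Round 2 — N9 seizes.
  N9 sheds 230 L/s to N12, N29: 115 each.
    N12: 130+115 = 245 > 160
    N29: 60+115 = 175 > 130
Round 3 — N12, N29 seize.
  N12 sheds 245 L/s: no online neighbours, lost.
  N29 sheds 175 L/s to N13, N16, N22: 58 each (1 lost).
    N13: 60+58 = 118 > 110
    N16: 10+58 = 68 ≤ 80
    N22: 40+58 = 98 > 80
Round 4 — N13, N22 seize.
  N13 sheds 118 L/s: no online neighbours, lost.
  N22 sheds 98 L/s: no online neighbours, lost.
No further seizures.

never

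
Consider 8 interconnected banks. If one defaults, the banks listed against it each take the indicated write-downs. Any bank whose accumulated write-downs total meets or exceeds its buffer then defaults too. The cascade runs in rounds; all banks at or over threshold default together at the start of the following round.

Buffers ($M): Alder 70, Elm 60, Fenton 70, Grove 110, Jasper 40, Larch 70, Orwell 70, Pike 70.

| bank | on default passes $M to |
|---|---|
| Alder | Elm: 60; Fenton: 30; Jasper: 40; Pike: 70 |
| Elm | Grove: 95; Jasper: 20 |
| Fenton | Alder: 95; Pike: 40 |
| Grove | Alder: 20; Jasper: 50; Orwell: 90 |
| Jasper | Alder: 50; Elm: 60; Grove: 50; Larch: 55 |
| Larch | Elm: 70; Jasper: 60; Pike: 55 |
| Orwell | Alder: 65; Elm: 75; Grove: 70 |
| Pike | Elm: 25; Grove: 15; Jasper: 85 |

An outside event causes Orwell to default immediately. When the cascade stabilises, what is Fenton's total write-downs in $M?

30

Round 1 — Orwell defaults (initial).
  Alder: +65 → 65 < 70
  Elm: +75 → 75 ≥ 60
  Grove: +70 → 70 < 110
Round 2 — Elm defaults.
  Grove: +95 → 165 ≥ 110
  Jasper: +20 → 20 < 40
Round 3 — Grove defaults.
  Alder: +20 → 85 ≥ 70
  Jasper: +50 → 70 ≥ 40
Round 4 — Alder, Jasper default.
  Fenton: +30 → 30 < 70
  Larch: +55 → 55 < 70
  Pike: +70 → 70 ≥ 70
Round 5 — Pike defaults.
No further defaults.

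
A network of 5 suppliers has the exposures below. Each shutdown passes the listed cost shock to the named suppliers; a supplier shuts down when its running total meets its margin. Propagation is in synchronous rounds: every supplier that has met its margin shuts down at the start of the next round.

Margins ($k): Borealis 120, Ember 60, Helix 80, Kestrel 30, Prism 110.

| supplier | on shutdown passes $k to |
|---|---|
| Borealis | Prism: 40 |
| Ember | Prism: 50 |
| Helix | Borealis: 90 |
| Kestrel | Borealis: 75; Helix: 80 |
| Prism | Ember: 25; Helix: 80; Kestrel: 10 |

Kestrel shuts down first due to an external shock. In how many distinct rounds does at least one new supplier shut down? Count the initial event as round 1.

3

Round 1 — Kestrel shuts down (initial).
  Borealis: +75 → 75 < 120
  Helix: +80 → 80 ≥ 80
Round 2 — Helix shuts down.
  Borealis: +90 → 165 ≥ 120
Round 3 — Borealis shuts down.
  Prism: +40 → 40 < 110
No further shutdowns.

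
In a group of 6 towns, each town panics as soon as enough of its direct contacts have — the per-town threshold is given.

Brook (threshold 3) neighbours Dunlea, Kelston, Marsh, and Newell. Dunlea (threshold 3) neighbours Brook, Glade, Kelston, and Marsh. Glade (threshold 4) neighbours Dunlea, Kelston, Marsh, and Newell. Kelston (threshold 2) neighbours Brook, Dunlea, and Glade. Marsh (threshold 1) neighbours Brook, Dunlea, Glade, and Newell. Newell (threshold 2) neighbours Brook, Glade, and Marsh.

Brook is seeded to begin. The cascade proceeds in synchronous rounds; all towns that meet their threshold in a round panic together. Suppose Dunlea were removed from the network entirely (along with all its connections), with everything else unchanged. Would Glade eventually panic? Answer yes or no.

With Dunlea removed:
Round 1 — Brook panics (initial).
Round 2 — checking thresholds:
  Kelston: 1 of 2 neighbours < 2, holds.
  Marsh: 1 of 3 neighbours ≥ 1, panics.
  Newell: 1 of 3 neighbours < 2, holds.
Round 3 — checking thresholds:
  Glade: 1 of 3 neighbours < 4, holds.
  Kelston: 1 of 2 neighbours < 2, holds.
  Newell: 2 of 3 neighbours ≥ 2, panics.
Round 4 — no new panics; cascade stops.

no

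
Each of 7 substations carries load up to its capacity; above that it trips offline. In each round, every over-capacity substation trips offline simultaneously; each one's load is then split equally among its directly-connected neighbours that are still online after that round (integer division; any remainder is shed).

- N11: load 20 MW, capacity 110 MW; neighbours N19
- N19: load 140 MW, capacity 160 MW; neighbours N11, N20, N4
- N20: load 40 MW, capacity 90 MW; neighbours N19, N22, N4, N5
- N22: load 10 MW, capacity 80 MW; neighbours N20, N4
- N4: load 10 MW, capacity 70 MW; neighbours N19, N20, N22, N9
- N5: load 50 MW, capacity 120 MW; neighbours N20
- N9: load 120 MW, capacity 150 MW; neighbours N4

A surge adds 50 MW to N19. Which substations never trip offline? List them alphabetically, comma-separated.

N11, N5

Round 1 — N19 at 190 > 160. N19 trips offline.
  N19 sheds 190 MW to N11, N20, N4: 63 each (1 lost).
    N11: 20+63 = 83 ≤ 110
    N20: 40+63 = 103 > 90
    N4: 10+63 = 73 > 70
Round 2 — N20, N4 trip offline.
  N20 sheds 103 MW to N22, N5: 51 each (1 lost).
    N22: 10+51 = 61 ≤ 80
    N5: 50+51 = 101 ≤ 120
  N4 sheds 73 MW to N22, N9: 36 each (1 lost).
    N22: 61+36 = 97 > 80
    N9: 120+36 = 156 > 150
Round 3 — N22, N9 trip offline.
  N22 sheds 97 MW: no online neighbours, lost.
  N9 sheds 156 MW: no online neighbours, lost.
No further trips.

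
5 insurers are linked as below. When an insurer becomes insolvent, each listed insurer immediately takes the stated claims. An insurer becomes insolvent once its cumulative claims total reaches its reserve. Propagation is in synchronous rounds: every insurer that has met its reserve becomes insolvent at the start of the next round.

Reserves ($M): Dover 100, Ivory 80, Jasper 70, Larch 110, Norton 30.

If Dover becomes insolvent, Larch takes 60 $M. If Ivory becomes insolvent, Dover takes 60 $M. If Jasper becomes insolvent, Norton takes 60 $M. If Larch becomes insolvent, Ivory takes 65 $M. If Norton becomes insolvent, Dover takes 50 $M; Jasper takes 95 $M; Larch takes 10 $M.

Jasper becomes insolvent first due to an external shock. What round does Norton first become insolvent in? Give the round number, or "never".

Round 1 — Jasper becomes insolvent (initial).
  Norton: +60 → 60 ≥ 30
Round 2 — Norton becomes insolvent.
  Dover: +50 → 50 < 100
  Larch: +10 → 10 < 110
No further insolvencies.

2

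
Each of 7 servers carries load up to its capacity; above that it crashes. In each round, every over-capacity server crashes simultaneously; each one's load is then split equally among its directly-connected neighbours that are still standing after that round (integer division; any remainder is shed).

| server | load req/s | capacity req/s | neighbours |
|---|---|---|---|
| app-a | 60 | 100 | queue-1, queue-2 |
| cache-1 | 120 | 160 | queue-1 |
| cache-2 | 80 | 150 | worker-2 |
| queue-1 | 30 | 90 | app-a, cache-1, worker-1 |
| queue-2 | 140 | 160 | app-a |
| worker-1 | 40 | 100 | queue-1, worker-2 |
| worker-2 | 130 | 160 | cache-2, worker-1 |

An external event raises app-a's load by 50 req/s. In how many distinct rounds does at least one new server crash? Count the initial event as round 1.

Round 1 — app-a at 110 > 100. app-a crashes.
  app-a sheds 110 req/s to queue-1, queue-2: 55 each.
    queue-1: 30+55 = 85 ≤ 90
    queue-2: 140+55 = 195 > 160
Round 2 — queue-2 crashes.
  queue-2 sheds 195 req/s: no online neighbours, lost.
No further crashes.

2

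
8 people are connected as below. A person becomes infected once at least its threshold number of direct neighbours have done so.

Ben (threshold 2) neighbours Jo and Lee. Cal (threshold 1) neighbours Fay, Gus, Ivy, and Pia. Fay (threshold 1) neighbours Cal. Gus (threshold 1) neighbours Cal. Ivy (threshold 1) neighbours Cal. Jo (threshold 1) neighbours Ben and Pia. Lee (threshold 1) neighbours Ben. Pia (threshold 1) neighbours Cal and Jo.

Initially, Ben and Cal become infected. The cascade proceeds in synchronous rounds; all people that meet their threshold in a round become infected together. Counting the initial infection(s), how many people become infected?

8

Round 1 — Ben, Cal become infected (initial).
Round 2 — checking thresholds:
  Fay: 1 of 1 neighbours ≥ 1, becomes infected.
  Gus: 1 of 1 neighbours ≥ 1, becomes infected.
  Ivy: 1 of 1 neighbours ≥ 1, becomes infected.
  Jo: 1 of 2 neighbours ≥ 1, becomes infected.
  Lee: 1 of 1 neighbours ≥ 1, becomes infected.
  Pia: 1 of 2 neighbours ≥ 1, becomes infected.
Round 3 — no new infections; cascade stops.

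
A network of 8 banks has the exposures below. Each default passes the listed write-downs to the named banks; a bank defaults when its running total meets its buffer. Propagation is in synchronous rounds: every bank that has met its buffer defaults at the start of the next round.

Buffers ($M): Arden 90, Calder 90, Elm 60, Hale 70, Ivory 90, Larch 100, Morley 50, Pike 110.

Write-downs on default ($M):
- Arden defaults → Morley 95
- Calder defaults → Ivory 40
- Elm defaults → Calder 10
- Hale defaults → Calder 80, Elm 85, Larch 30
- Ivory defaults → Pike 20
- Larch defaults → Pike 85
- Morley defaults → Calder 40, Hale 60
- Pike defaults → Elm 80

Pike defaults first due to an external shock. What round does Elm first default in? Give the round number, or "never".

2

Round 1 — Pike defaults (initial).
  Elm: +80 → 80 ≥ 60
Round 2 — Elm defaults.
  Calder: +10 → 10 < 90
No further defaults.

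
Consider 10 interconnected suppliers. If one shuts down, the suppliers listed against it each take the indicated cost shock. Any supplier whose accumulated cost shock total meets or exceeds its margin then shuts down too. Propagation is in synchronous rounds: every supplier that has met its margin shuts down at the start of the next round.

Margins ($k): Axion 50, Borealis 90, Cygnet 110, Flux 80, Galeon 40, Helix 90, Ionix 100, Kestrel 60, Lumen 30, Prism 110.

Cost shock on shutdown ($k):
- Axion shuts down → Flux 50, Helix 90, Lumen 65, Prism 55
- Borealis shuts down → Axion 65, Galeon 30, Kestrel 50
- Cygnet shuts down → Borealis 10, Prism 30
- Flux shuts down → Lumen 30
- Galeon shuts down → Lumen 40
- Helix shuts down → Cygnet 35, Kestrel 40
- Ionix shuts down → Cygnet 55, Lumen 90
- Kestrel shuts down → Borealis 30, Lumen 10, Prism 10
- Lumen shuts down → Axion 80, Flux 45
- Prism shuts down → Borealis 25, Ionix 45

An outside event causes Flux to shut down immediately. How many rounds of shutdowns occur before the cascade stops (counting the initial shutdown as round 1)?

Round 1 — Flux shuts down (initial).
  Lumen: +30 → 30 ≥ 30
Round 2 — Lumen shuts down.
  Axion: +80 → 80 ≥ 50
Round 3 — Axion shuts down.
  Helix: +90 → 90 ≥ 90
  Prism: +55 → 55 < 110
Round 4 — Helix shuts down.
  Cygnet: +35 → 35 < 110
  Kestrel: +40 → 40 < 60
No further shutdowns.

4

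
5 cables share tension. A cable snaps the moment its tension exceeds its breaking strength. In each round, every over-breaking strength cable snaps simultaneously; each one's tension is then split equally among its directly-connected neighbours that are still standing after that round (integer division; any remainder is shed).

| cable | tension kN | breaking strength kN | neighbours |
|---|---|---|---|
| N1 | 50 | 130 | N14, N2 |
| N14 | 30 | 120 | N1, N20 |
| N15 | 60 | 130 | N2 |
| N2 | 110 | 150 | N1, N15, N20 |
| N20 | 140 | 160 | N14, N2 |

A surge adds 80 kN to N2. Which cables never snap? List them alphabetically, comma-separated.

N15

Round 1 — N2 at 190 > 150. N2 snaps.
  N2 sheds 190 kN to N1, N15, N20: 63 each (1 lost).
    N1: 50+63 = 113 ≤ 130
    N15: 60+63 = 123 ≤ 130
    N20: 140+63 = 203 > 160
Round 2 — N20 snaps.
  N20 sheds 203 kN to N14: 203 each.
    N14: 30+203 = 233 > 120
Round 3 — N14 snaps.
  N14 sheds 233 kN to N1: 233 each.
    N1: 113+233 = 346 > 130
Round 4 — N1 snaps.
  N1 sheds 346 kN: no online neighbours, lost.
No further breaks.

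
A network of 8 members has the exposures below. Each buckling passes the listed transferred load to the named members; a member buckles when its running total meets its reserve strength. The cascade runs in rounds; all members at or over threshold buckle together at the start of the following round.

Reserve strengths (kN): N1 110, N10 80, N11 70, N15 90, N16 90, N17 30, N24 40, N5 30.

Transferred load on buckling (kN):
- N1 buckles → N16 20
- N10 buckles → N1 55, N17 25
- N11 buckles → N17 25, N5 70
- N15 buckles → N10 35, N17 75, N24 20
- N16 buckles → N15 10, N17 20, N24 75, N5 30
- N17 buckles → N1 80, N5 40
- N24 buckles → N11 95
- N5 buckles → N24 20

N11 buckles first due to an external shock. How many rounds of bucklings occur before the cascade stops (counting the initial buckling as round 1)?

2

Round 1 — N11 buckles (initial).
  N17: +25 → 25 < 30
  N5: +70 → 70 ≥ 30
Round 2 — N5 buckles.
  N24: +20 → 20 < 40
No further bucklings.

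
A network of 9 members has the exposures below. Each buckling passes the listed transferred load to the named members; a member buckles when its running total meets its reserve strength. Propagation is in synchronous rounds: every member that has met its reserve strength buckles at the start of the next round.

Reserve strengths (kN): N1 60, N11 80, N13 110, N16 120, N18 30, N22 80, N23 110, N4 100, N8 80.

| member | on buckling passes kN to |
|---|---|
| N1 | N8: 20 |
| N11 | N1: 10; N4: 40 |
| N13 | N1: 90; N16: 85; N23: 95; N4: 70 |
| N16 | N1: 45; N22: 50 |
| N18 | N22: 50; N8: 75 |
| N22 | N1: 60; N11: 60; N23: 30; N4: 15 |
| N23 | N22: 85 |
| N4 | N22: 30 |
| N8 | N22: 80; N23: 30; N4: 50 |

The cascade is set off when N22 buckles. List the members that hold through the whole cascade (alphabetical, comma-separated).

N11, N13, N16, N18, N23, N4, N8

Round 1 — N22 buckles (initial).
  N1: +60 → 60 ≥ 60
  N11: +60 → 60 < 80
  N23: +30 → 30 < 110
  N4: +15 → 15 < 100
Round 2 — N1 buckles.
  N8: +20 → 20 < 80
No further bucklings.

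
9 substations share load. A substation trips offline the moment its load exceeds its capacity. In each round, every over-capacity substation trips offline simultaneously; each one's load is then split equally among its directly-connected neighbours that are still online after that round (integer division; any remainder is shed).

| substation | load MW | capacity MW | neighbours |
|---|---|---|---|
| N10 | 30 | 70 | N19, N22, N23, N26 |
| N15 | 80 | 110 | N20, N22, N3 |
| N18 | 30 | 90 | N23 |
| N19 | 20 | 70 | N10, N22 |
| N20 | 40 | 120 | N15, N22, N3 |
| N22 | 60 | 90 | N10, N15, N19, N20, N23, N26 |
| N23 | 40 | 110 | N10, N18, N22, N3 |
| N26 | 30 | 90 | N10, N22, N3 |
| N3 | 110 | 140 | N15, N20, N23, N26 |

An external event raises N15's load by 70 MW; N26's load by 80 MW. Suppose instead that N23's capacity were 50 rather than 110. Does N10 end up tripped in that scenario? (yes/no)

With N23's capacity at 50:
Round 1 — N15 at 150 > 110; N26 at 110 > 90. N15, N26 trip offline.
  N15 sheds 150 MW to N20, N22, N3: 50 each.
    N20: 40+50 = 90 ≤ 120
    N22: 60+50 = 110 > 90
    N3: 110+50 = 160 > 140
  N26 sheds 110 MW to N10, N22, N3: 36 each (2 lost).
    N10: 30+36 = 66 ≤ 70
    N22: 110+36 = 146 > 90
    N3: 160+36 = 196 > 140
Round 2 — N22, N3 trip offline.
  N22 sheds 146 MW to N10, N19, N20, N23: 36 each (2 lost).
    N10: 66+36 = 102 > 70
    N19: 20+36 = 56 ≤ 70
    N20: 90+36 = 126 > 120
    N23: 40+36 = 76 > 50
  N3 sheds 196 MW to N20, N23: 98 each.
    N20: 126+98 = 224 > 120
    N23: 76+98 = 174 > 50
Round 3 — N10, N20, N23 trip offline.
  N10 sheds 102 MW to N19: 102 each.
    N19: 56+102 = 158 > 70
  N20 sheds 224 MW: no online neighbours, lost.
  N23 sheds 174 MW to N18: 174 each.
    N18: 30+174 = 204 > 90
Round 4 — N18, N19 trip offline.
  N18 sheds 204 MW: no online neighbours, lost.
  N19 sheds 158 MW: no online neighbours, lost.
No further trips.

yes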